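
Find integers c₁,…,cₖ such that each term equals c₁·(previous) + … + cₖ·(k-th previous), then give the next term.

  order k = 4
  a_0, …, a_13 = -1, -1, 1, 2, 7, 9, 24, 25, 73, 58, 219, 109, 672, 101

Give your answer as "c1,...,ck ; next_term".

0,4,-1,-2 ; 2141

  a_4 = 0·2 + 4·1 + -1·-1 + -2·-1 = 7
  a_5 = 0·7 + 4·2 + -1·1 + -2·-1 = 9
  a_6 = 0·9 + 4·7 + -1·2 + -2·1 = 24
  a_7 = 0·24 + 4·9 + -1·7 + -2·2 = 25
  a_8 = 0·25 + 4·24 + -1·9 + -2·7 = 73
  a_9 = 0·73 + 4·25 + -1·24 + -2·9 = 58
  a_10 = 0·58 + 4·73 + -1·25 + -2·24 = 219
  a_11 = 0·219 + 4·58 + -1·73 + -2·25 = 109
  a_12 = 0·109 + 4·219 + -1·58 + -2·73 = 672
  a_13 = 0·672 + 4·109 + -1·219 + -2·58 = 101
  a_14 = 0·101 + 4·672 + -1·109 + -2·219 = 2141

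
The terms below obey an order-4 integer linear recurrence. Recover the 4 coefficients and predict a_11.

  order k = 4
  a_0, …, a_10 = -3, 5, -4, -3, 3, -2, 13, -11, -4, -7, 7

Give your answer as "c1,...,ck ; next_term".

  a_4 = -1·-3 + -1·-4 + -2·5 + -2·-3 = 3
  a_5 = -1·3 + -1·-3 + -2·-4 + -2·5 = -2
  a_6 = -1·-2 + -1·3 + -2·-3 + -2·-4 = 13
  a_7 = -1·13 + -1·-2 + -2·3 + -2·-3 = -11
  a_8 = -1·-11 + -1·13 + -2·-2 + -2·3 = -4
  a_9 = -1·-4 + -1·-11 + -2·13 + -2·-2 = -7
  a_10 = -1·-7 + -1·-4 + -2·-11 + -2·13 = 7
  a_11 = -1·7 + -1·-7 + -2·-4 + -2·-11 = 30

-1,-1,-2,-2 ; 30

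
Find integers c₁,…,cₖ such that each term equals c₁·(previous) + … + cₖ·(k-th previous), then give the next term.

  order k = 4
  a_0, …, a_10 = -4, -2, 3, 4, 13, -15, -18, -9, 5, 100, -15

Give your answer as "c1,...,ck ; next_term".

-1,-1,-2,-4 ; -59

  a_4 = -1·4 + -1·3 + -2·-2 + -4·-4 = 13
  a_5 = -1·13 + -1·4 + -2·3 + -4·-2 = -15
  a_6 = -1·-15 + -1·13 + -2·4 + -4·3 = -18
  a_7 = -1·-18 + -1·-15 + -2·13 + -4·4 = -9
  a_8 = -1·-9 + -1·-18 + -2·-15 + -4·13 = 5
  a_9 = -1·5 + -1·-9 + -2·-18 + -4·-15 = 100
  a_10 = -1·100 + -1·5 + -2·-9 + -4·-18 = -15
  a_11 = -1·-15 + -1·100 + -2·5 + -4·-9 = -59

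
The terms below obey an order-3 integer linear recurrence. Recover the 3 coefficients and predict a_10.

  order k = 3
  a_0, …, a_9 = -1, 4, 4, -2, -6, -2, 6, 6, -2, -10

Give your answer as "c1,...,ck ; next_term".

-1,0,-2 ; -2

  a_3 = -1·4 + 0·4 + -2·-1 = -2
  a_4 = -1·-2 + 0·4 + -2·4 = -6
  a_5 = -1·-6 + 0·-2 + -2·4 = -2
  a_6 = -1·-2 + 0·-6 + -2·-2 = 6
  a_7 = -1·6 + 0·-2 + -2·-6 = 6
  a_8 = -1·6 + 0·6 + -2·-2 = -2
  a_9 = -1·-2 + 0·6 + -2·6 = -10
  a_10 = -1·-10 + 0·-2 + -2·6 = -2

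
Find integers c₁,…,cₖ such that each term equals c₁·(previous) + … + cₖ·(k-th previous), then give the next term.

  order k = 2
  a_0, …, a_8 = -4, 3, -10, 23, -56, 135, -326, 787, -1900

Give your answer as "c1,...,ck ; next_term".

-2,1 ; 4587

  a_2 = -2·3 + 1·-4 = -10
  a_3 = -2·-10 + 1·3 = 23
  a_4 = -2·23 + 1·-10 = -56
  a_5 = -2·-56 + 1·23 = 135
  a_6 = -2·135 + 1·-56 = -326
  a_7 = -2·-326 + 1·135 = 787
  a_8 = -2·787 + 1·-326 = -1900
  a_9 = -2·-1900 + 1·787 = 4587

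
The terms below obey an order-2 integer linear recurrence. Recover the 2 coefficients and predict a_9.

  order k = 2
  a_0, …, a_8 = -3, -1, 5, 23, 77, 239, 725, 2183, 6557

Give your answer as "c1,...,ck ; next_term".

4,-3 ; 19679

  a_2 = 4·-1 + -3·-3 = 5
  a_3 = 4·5 + -3·-1 = 23
  a_4 = 4·23 + -3·5 = 77
  a_5 = 4·77 + -3·23 = 239
  a_6 = 4·239 + -3·77 = 725
  a_7 = 4·725 + -3·239 = 2183
  a_8 = 4·2183 + -3·725 = 6557
  a_9 = 4·6557 + -3·2183 = 19679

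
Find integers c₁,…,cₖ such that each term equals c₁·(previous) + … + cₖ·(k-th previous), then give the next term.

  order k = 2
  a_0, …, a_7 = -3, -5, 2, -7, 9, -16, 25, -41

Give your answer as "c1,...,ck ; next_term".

  a_2 = -1·-5 + 1·-3 = 2
  a_3 = -1·2 + 1·-5 = -7
  a_4 = -1·-7 + 1·2 = 9
  a_5 = -1·9 + 1·-7 = -16
  a_6 = -1·-16 + 1·9 = 25
  a_7 = -1·25 + 1·-16 = -41
  a_8 = -1·-41 + 1·25 = 66

-1,1 ; 66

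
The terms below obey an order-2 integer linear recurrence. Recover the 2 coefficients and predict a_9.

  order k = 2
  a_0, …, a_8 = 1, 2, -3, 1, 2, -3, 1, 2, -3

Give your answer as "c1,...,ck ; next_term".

-1,-1 ; 1

  a_2 = -1·2 + -1·1 = -3
  a_3 = -1·-3 + -1·2 = 1
  a_4 = -1·1 + -1·-3 = 2
  a_5 = -1·2 + -1·1 = -3
  a_6 = -1·-3 + -1·2 = 1
  a_7 = -1·1 + -1·-3 = 2
  a_8 = -1·2 + -1·1 = -3
  a_9 = -1·-3 + -1·2 = 1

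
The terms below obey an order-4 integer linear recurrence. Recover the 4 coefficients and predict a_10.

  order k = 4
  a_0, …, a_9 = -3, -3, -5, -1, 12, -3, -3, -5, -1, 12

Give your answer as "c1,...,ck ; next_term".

  a_4 = -1·-1 + -1·-5 + -1·-3 + -1·-3 = 12
  a_5 = -1·12 + -1·-1 + -1·-5 + -1·-3 = -3
  a_6 = -1·-3 + -1·12 + -1·-1 + -1·-5 = -3
  a_7 = -1·-3 + -1·-3 + -1·12 + -1·-1 = -5
  a_8 = -1·-5 + -1·-3 + -1·-3 + -1·12 = -1
  a_9 = -1·-1 + -1·-5 + -1·-3 + -1·-3 = 12
  a_10 = -1·12 + -1·-1 + -1·-5 + -1·-3 = -3

-1,-1,-1,-1 ; -3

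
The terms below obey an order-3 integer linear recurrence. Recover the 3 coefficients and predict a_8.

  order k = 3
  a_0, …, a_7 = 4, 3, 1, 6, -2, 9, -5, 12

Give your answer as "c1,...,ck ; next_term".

  a_3 = -1·1 + 1·3 + 1·4 = 6
  a_4 = -1·6 + 1·1 + 1·3 = -2
  a_5 = -1·-2 + 1·6 + 1·1 = 9
  a_6 = -1·9 + 1·-2 + 1·6 = -5
  a_7 = -1·-5 + 1·9 + 1·-2 = 12
  a_8 = -1·12 + 1·-5 + 1·9 = -8

-1,1,1 ; -8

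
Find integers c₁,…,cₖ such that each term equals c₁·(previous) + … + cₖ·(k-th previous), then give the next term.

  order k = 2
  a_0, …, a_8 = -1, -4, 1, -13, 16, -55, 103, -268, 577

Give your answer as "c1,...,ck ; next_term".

-1,3 ; -1381

  a_2 = -1·-4 + 3·-1 = 1
  a_3 = -1·1 + 3·-4 = -13
  a_4 = -1·-13 + 3·1 = 16
  a_5 = -1·16 + 3·-13 = -55
  a_6 = -1·-55 + 3·16 = 103
  a_7 = -1·103 + 3·-55 = -268
  a_8 = -1·-268 + 3·103 = 577
  a_9 = -1·577 + 3·-268 = -1381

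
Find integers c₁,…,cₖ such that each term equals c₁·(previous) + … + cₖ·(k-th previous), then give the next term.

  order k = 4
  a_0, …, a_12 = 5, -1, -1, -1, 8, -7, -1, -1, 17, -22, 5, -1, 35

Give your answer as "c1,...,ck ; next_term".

  a_4 = -1·-1 + -1·-1 + -1·-1 + 1·5 = 8
  a_5 = -1·8 + -1·-1 + -1·-1 + 1·-1 = -7
  a_6 = -1·-7 + -1·8 + -1·-1 + 1·-1 = -1
  a_7 = -1·-1 + -1·-7 + -1·8 + 1·-1 = -1
  a_8 = -1·-1 + -1·-1 + -1·-7 + 1·8 = 17
  a_9 = -1·17 + -1·-1 + -1·-1 + 1·-7 = -22
  a_10 = -1·-22 + -1·17 + -1·-1 + 1·-1 = 5
  a_11 = -1·5 + -1·-22 + -1·17 + 1·-1 = -1
  a_12 = -1·-1 + -1·5 + -1·-22 + 1·17 = 35
  a_13 = -1·35 + -1·-1 + -1·5 + 1·-22 = -61

-1,-1,-1,1 ; -61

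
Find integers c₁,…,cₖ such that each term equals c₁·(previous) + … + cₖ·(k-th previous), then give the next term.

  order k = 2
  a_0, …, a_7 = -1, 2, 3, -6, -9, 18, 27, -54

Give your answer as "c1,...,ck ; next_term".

0,-3 ; -81

  a_2 = 0·2 + -3·-1 = 3
  a_3 = 0·3 + -3·2 = -6
  a_4 = 0·-6 + -3·3 = -9
  a_5 = 0·-9 + -3·-6 = 18
  a_6 = 0·18 + -3·-9 = 27
  a_7 = 0·27 + -3·18 = -54
  a_8 = 0·-54 + -3·27 = -81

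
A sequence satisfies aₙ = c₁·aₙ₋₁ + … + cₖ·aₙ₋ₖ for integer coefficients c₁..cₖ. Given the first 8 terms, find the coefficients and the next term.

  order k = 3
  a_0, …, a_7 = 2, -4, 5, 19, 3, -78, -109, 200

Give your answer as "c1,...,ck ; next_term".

  a_3 = 1·5 + -4·-4 + -1·2 = 19
  a_4 = 1·19 + -4·5 + -1·-4 = 3
  a_5 = 1·3 + -4·19 + -1·5 = -78
  a_6 = 1·-78 + -4·3 + -1·19 = -109
  a_7 = 1·-109 + -4·-78 + -1·3 = 200
  a_8 = 1·200 + -4·-109 + -1·-78 = 714

1,-4,-1 ; 714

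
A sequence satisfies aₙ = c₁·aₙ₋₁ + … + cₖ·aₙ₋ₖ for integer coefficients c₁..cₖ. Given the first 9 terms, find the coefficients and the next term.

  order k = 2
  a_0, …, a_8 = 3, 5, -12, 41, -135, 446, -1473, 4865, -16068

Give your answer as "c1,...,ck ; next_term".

  a_2 = -3·5 + 1·3 = -12
  a_3 = -3·-12 + 1·5 = 41
  a_4 = -3·41 + 1·-12 = -135
  a_5 = -3·-135 + 1·41 = 446
  a_6 = -3·446 + 1·-135 = -1473
  a_7 = -3·-1473 + 1·446 = 4865
  a_8 = -3·4865 + 1·-1473 = -16068
  a_9 = -3·-16068 + 1·4865 = 53069

-3,1 ; 53069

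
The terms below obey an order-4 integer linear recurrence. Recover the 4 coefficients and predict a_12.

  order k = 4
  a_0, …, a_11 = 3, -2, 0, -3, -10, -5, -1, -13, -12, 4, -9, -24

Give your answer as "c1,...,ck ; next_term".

  a_4 = 1·-3 + -1·0 + 2·-2 + -1·3 = -10
  a_5 = 1·-10 + -1·-3 + 2·0 + -1·-2 = -5
  a_6 = 1·-5 + -1·-10 + 2·-3 + -1·0 = -1
  a_7 = 1·-1 + -1·-5 + 2·-10 + -1·-3 = -13
  a_8 = 1·-13 + -1·-1 + 2·-5 + -1·-10 = -12
  a_9 = 1·-12 + -1·-13 + 2·-1 + -1·-5 = 4
  a_10 = 1·4 + -1·-12 + 2·-13 + -1·-1 = -9
  a_11 = 1·-9 + -1·4 + 2·-12 + -1·-13 = -24
  a_12 = 1·-24 + -1·-9 + 2·4 + -1·-12 = 5

1,-1,2,-1 ; 5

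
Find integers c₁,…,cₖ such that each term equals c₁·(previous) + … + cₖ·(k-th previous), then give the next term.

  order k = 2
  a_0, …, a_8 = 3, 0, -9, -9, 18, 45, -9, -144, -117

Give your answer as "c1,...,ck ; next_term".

  a_2 = 1·0 + -3·3 = -9
  a_3 = 1·-9 + -3·0 = -9
  a_4 = 1·-9 + -3·-9 = 18
  a_5 = 1·18 + -3·-9 = 45
  a_6 = 1·45 + -3·18 = -9
  a_7 = 1·-9 + -3·45 = -144
  a_8 = 1·-144 + -3·-9 = -117
  a_9 = 1·-117 + -3·-144 = 315

1,-3 ; 315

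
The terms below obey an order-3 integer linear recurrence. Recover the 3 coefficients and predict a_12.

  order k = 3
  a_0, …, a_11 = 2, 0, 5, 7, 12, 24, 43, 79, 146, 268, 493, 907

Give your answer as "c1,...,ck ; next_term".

  a_3 = 1·5 + 1·0 + 1·2 = 7
  a_4 = 1·7 + 1·5 + 1·0 = 12
  a_5 = 1·12 + 1·7 + 1·5 = 24
  a_6 = 1·24 + 1·12 + 1·7 = 43
  a_7 = 1·43 + 1·24 + 1·12 = 79
  a_8 = 1·79 + 1·43 + 1·24 = 146
  a_9 = 1·146 + 1·79 + 1·43 = 268
  a_10 = 1·268 + 1·146 + 1·79 = 493
  a_11 = 1·493 + 1·268 + 1·146 = 907
  a_12 = 1·907 + 1·493 + 1·268 = 1668

1,1,1 ; 1668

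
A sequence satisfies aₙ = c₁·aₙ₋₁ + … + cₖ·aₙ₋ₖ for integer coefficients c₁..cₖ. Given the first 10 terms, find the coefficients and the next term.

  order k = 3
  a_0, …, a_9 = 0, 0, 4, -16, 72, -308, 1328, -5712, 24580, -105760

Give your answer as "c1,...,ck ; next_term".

-4,2,3 ; 455064

  a_3 = -4·4 + 2·0 + 3·0 = -16
  a_4 = -4·-16 + 2·4 + 3·0 = 72
  a_5 = -4·72 + 2·-16 + 3·4 = -308
  a_6 = -4·-308 + 2·72 + 3·-16 = 1328
  a_7 = -4·1328 + 2·-308 + 3·72 = -5712
  a_8 = -4·-5712 + 2·1328 + 3·-308 = 24580
  a_9 = -4·24580 + 2·-5712 + 3·1328 = -105760
  a_10 = -4·-105760 + 2·24580 + 3·-5712 = 455064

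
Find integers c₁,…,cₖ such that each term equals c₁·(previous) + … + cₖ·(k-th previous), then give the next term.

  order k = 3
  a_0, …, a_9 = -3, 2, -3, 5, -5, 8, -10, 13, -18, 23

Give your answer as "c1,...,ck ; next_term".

0,1,-1 ; -31

  a_3 = 0·-3 + 1·2 + -1·-3 = 5
  a_4 = 0·5 + 1·-3 + -1·2 = -5
  a_5 = 0·-5 + 1·5 + -1·-3 = 8
  a_6 = 0·8 + 1·-5 + -1·5 = -10
  a_7 = 0·-10 + 1·8 + -1·-5 = 13
  a_8 = 0·13 + 1·-10 + -1·8 = -18
  a_9 = 0·-18 + 1·13 + -1·-10 = 23
  a_10 = 0·23 + 1·-18 + -1·13 = -31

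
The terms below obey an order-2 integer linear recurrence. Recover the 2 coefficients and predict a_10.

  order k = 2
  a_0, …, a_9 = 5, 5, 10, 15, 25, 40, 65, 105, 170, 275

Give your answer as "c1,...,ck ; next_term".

  a_2 = 1·5 + 1·5 = 10
  a_3 = 1·10 + 1·5 = 15
  a_4 = 1·15 + 1·10 = 25
  a_5 = 1·25 + 1·15 = 40
  a_6 = 1·40 + 1·25 = 65
  a_7 = 1·65 + 1·40 = 105
  a_8 = 1·105 + 1·65 = 170
  a_9 = 1·170 + 1·105 = 275
  a_10 = 1·275 + 1·170 = 445

1,1 ; 445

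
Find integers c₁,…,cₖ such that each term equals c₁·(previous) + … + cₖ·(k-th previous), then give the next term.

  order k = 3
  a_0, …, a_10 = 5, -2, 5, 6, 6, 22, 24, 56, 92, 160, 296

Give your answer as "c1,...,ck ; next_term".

0,2,2 ; 504

  a_3 = 0·5 + 2·-2 + 2·5 = 6
  a_4 = 0·6 + 2·5 + 2·-2 = 6
  a_5 = 0·6 + 2·6 + 2·5 = 22
  a_6 = 0·22 + 2·6 + 2·6 = 24
  a_7 = 0·24 + 2·22 + 2·6 = 56
  a_8 = 0·56 + 2·24 + 2·22 = 92
  a_9 = 0·92 + 2·56 + 2·24 = 160
  a_10 = 0·160 + 2·92 + 2·56 = 296
  a_11 = 0·296 + 2·160 + 2·92 = 504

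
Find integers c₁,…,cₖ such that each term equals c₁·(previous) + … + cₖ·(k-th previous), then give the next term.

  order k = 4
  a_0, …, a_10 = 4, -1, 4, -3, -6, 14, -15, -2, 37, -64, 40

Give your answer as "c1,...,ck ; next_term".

-1,-1,1,-1 ; 63

  a_4 = -1·-3 + -1·4 + 1·-1 + -1·4 = -6
  a_5 = -1·-6 + -1·-3 + 1·4 + -1·-1 = 14
  a_6 = -1·14 + -1·-6 + 1·-3 + -1·4 = -15
  a_7 = -1·-15 + -1·14 + 1·-6 + -1·-3 = -2
  a_8 = -1·-2 + -1·-15 + 1·14 + -1·-6 = 37
  a_9 = -1·37 + -1·-2 + 1·-15 + -1·14 = -64
  a_10 = -1·-64 + -1·37 + 1·-2 + -1·-15 = 40
  a_11 = -1·40 + -1·-64 + 1·37 + -1·-2 = 63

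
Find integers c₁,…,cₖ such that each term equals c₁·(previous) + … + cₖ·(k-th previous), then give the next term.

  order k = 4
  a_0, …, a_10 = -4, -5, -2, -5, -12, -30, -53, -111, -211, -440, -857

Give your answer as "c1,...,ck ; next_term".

1,2,-1,2 ; -1748

  a_4 = 1·-5 + 2·-2 + -1·-5 + 2·-4 = -12
  a_5 = 1·-12 + 2·-5 + -1·-2 + 2·-5 = -30
  a_6 = 1·-30 + 2·-12 + -1·-5 + 2·-2 = -53
  a_7 = 1·-53 + 2·-30 + -1·-12 + 2·-5 = -111
  a_8 = 1·-111 + 2·-53 + -1·-30 + 2·-12 = -211
  a_9 = 1·-211 + 2·-111 + -1·-53 + 2·-30 = -440
  a_10 = 1·-440 + 2·-211 + -1·-111 + 2·-53 = -857
  a_11 = 1·-857 + 2·-440 + -1·-211 + 2·-111 = -1748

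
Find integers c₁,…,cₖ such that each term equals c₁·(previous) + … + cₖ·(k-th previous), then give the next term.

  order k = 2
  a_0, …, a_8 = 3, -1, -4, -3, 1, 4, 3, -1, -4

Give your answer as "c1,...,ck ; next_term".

1,-1 ; -3

  a_2 = 1·-1 + -1·3 = -4
  a_3 = 1·-4 + -1·-1 = -3
  a_4 = 1·-3 + -1·-4 = 1
  a_5 = 1·1 + -1·-3 = 4
  a_6 = 1·4 + -1·1 = 3
  a_7 = 1·3 + -1·4 = -1
  a_8 = 1·-1 + -1·3 = -4
  a_9 = 1·-4 + -1·-1 = -3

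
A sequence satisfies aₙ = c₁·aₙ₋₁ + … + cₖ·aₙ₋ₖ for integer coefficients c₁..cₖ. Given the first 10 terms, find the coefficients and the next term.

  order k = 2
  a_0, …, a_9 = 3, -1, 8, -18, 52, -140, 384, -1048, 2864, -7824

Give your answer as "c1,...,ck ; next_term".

  a_2 = -2·-1 + 2·3 = 8
  a_3 = -2·8 + 2·-1 = -18
  a_4 = -2·-18 + 2·8 = 52
  a_5 = -2·52 + 2·-18 = -140
  a_6 = -2·-140 + 2·52 = 384
  a_7 = -2·384 + 2·-140 = -1048
  a_8 = -2·-1048 + 2·384 = 2864
  a_9 = -2·2864 + 2·-1048 = -7824
  a_10 = -2·-7824 + 2·2864 = 21376

-2,2 ; 21376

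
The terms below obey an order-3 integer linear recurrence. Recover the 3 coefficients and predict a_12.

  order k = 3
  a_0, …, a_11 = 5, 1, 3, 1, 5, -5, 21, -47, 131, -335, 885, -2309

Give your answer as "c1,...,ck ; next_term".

  a_3 = -2·3 + 2·1 + 1·5 = 1
  a_4 = -2·1 + 2·3 + 1·1 = 5
  a_5 = -2·5 + 2·1 + 1·3 = -5
  a_6 = -2·-5 + 2·5 + 1·1 = 21
  a_7 = -2·21 + 2·-5 + 1·5 = -47
  a_8 = -2·-47 + 2·21 + 1·-5 = 131
  a_9 = -2·131 + 2·-47 + 1·21 = -335
  a_10 = -2·-335 + 2·131 + 1·-47 = 885
  a_11 = -2·885 + 2·-335 + 1·131 = -2309
  a_12 = -2·-2309 + 2·885 + 1·-335 = 6053

-2,2,1 ; 6053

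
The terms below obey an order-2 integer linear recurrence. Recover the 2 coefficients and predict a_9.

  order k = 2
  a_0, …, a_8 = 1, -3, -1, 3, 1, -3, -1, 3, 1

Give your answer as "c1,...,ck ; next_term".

  a_2 = 0·-3 + -1·1 = -1
  a_3 = 0·-1 + -1·-3 = 3
  a_4 = 0·3 + -1·-1 = 1
  a_5 = 0·1 + -1·3 = -3
  a_6 = 0·-3 + -1·1 = -1
  a_7 = 0·-1 + -1·-3 = 3
  a_8 = 0·3 + -1·-1 = 1
  a_9 = 0·1 + -1·3 = -3

0,-1 ; -3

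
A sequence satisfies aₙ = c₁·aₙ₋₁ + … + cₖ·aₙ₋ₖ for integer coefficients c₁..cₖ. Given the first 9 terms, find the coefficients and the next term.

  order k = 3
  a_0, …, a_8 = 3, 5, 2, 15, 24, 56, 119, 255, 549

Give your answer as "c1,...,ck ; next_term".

1,2,1 ; 1178

  a_3 = 1·2 + 2·5 + 1·3 = 15
  a_4 = 1·15 + 2·2 + 1·5 = 24
  a_5 = 1·24 + 2·15 + 1·2 = 56
  a_6 = 1·56 + 2·24 + 1·15 = 119
  a_7 = 1·119 + 2·56 + 1·24 = 255
  a_8 = 1·255 + 2·119 + 1·56 = 549
  a_9 = 1·549 + 2·255 + 1·119 = 1178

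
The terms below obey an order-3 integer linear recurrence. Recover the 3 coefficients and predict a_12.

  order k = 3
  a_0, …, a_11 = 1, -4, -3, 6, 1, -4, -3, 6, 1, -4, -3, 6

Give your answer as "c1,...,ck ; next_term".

-1,-1,-1 ; 1

  a_3 = -1·-3 + -1·-4 + -1·1 = 6
  a_4 = -1·6 + -1·-3 + -1·-4 = 1
  a_5 = -1·1 + -1·6 + -1·-3 = -4
  a_6 = -1·-4 + -1·1 + -1·6 = -3
  a_7 = -1·-3 + -1·-4 + -1·1 = 6
  a_8 = -1·6 + -1·-3 + -1·-4 = 1
  a_9 = -1·1 + -1·6 + -1·-3 = -4
  a_10 = -1·-4 + -1·1 + -1·6 = -3
  a_11 = -1·-3 + -1·-4 + -1·1 = 6
  a_12 = -1·6 + -1·-3 + -1·-4 = 1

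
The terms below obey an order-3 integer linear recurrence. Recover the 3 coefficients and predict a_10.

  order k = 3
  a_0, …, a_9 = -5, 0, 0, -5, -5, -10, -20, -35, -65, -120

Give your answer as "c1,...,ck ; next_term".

  a_3 = 1·0 + 1·0 + 1·-5 = -5
  a_4 = 1·-5 + 1·0 + 1·0 = -5
  a_5 = 1·-5 + 1·-5 + 1·0 = -10
  a_6 = 1·-10 + 1·-5 + 1·-5 = -20
  a_7 = 1·-20 + 1·-10 + 1·-5 = -35
  a_8 = 1·-35 + 1·-20 + 1·-10 = -65
  a_9 = 1·-65 + 1·-35 + 1·-20 = -120
  a_10 = 1·-120 + 1·-65 + 1·-35 = -220

1,1,1 ; -220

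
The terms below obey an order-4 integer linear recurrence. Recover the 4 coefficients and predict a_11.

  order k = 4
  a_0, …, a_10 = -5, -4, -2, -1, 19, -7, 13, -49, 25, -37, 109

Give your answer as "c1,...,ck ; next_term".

-1,0,-2,-2 ; -61

  a_4 = -1·-1 + 0·-2 + -2·-4 + -2·-5 = 19
  a_5 = -1·19 + 0·-1 + -2·-2 + -2·-4 = -7
  a_6 = -1·-7 + 0·19 + -2·-1 + -2·-2 = 13
  a_7 = -1·13 + 0·-7 + -2·19 + -2·-1 = -49
  a_8 = -1·-49 + 0·13 + -2·-7 + -2·19 = 25
  a_9 = -1·25 + 0·-49 + -2·13 + -2·-7 = -37
  a_10 = -1·-37 + 0·25 + -2·-49 + -2·13 = 109
  a_11 = -1·109 + 0·-37 + -2·25 + -2·-49 = -61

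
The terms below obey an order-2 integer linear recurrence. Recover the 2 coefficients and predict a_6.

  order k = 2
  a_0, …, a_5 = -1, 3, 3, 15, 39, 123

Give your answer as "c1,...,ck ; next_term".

  a_2 = 2·3 + 3·-1 = 3
  a_3 = 2·3 + 3·3 = 15
  a_4 = 2·15 + 3·3 = 39
  a_5 = 2·39 + 3·15 = 123
  a_6 = 2·123 + 3·39 = 363

2,3 ; 363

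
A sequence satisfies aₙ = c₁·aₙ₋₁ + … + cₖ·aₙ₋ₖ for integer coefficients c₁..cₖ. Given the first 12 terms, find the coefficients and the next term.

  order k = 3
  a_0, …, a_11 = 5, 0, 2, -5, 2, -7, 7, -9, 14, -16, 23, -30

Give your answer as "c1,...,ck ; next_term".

0,1,-1 ; 39

  a_3 = 0·2 + 1·0 + -1·5 = -5
  a_4 = 0·-5 + 1·2 + -1·0 = 2
  a_5 = 0·2 + 1·-5 + -1·2 = -7
  a_6 = 0·-7 + 1·2 + -1·-5 = 7
  a_7 = 0·7 + 1·-7 + -1·2 = -9
  a_8 = 0·-9 + 1·7 + -1·-7 = 14
  a_9 = 0·14 + 1·-9 + -1·7 = -16
  a_10 = 0·-16 + 1·14 + -1·-9 = 23
  a_11 = 0·23 + 1·-16 + -1·14 = -30
  a_12 = 0·-30 + 1·23 + -1·-16 = 39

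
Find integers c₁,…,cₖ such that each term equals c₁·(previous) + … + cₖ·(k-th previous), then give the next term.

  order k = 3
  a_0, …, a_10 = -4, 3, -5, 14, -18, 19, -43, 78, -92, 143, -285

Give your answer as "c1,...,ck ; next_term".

  a_3 = -1·-5 + -1·3 + -3·-4 = 14
  a_4 = -1·14 + -1·-5 + -3·3 = -18
  a_5 = -1·-18 + -1·14 + -3·-5 = 19
  a_6 = -1·19 + -1·-18 + -3·14 = -43
  a_7 = -1·-43 + -1·19 + -3·-18 = 78
  a_8 = -1·78 + -1·-43 + -3·19 = -92
  a_9 = -1·-92 + -1·78 + -3·-43 = 143
  a_10 = -1·143 + -1·-92 + -3·78 = -285
  a_11 = -1·-285 + -1·143 + -3·-92 = 418

-1,-1,-3 ; 418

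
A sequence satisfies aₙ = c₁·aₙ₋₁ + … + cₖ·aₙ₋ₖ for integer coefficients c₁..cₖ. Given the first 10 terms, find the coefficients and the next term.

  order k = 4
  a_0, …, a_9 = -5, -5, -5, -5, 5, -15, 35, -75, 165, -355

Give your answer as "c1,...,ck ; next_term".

  a_4 = -2·-5 + 1·-5 + 1·-5 + -1·-5 = 5
  a_5 = -2·5 + 1·-5 + 1·-5 + -1·-5 = -15
  a_6 = -2·-15 + 1·5 + 1·-5 + -1·-5 = 35
  a_7 = -2·35 + 1·-15 + 1·5 + -1·-5 = -75
  a_8 = -2·-75 + 1·35 + 1·-15 + -1·5 = 165
  a_9 = -2·165 + 1·-75 + 1·35 + -1·-15 = -355
  a_10 = -2·-355 + 1·165 + 1·-75 + -1·35 = 765

-2,1,1,-1 ; 765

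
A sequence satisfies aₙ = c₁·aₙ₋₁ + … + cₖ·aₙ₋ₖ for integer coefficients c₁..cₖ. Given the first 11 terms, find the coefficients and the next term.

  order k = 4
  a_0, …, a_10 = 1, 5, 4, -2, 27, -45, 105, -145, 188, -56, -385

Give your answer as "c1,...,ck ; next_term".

-2,1,4,-1 ; 1611

  a_4 = -2·-2 + 1·4 + 4·5 + -1·1 = 27
  a_5 = -2·27 + 1·-2 + 4·4 + -1·5 = -45
  a_6 = -2·-45 + 1·27 + 4·-2 + -1·4 = 105
  a_7 = -2·105 + 1·-45 + 4·27 + -1·-2 = -145
  a_8 = -2·-145 + 1·105 + 4·-45 + -1·27 = 188
  a_9 = -2·188 + 1·-145 + 4·105 + -1·-45 = -56
  a_10 = -2·-56 + 1·188 + 4·-145 + -1·105 = -385
  a_11 = -2·-385 + 1·-56 + 4·188 + -1·-145 = 1611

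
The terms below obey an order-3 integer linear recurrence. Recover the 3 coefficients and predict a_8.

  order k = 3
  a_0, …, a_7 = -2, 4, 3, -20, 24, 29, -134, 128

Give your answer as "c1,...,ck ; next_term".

-2,-4,-1 ; 251

  a_3 = -2·3 + -4·4 + -1·-2 = -20
  a_4 = -2·-20 + -4·3 + -1·4 = 24
  a_5 = -2·24 + -4·-20 + -1·3 = 29
  a_6 = -2·29 + -4·24 + -1·-20 = -134
  a_7 = -2·-134 + -4·29 + -1·24 = 128
  a_8 = -2·128 + -4·-134 + -1·29 = 251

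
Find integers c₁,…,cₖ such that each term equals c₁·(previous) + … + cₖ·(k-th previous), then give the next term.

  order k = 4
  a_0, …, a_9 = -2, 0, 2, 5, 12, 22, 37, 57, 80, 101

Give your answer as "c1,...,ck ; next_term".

2,0,-1,-1 ; 108

  a_4 = 2·5 + 0·2 + -1·0 + -1·-2 = 12
  a_5 = 2·12 + 0·5 + -1·2 + -1·0 = 22
  a_6 = 2·22 + 0·12 + -1·5 + -1·2 = 37
  a_7 = 2·37 + 0·22 + -1·12 + -1·5 = 57
  a_8 = 2·57 + 0·37 + -1·22 + -1·12 = 80
  a_9 = 2·80 + 0·57 + -1·37 + -1·22 = 101
  a_10 = 2·101 + 0·80 + -1·57 + -1·37 = 108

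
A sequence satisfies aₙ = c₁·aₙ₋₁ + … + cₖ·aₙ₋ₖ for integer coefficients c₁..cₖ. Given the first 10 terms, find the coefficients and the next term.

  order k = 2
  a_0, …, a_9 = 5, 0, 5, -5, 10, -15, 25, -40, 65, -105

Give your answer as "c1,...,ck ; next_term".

-1,1 ; 170

  a_2 = -1·0 + 1·5 = 5
  a_3 = -1·5 + 1·0 = -5
  a_4 = -1·-5 + 1·5 = 10
  a_5 = -1·10 + 1·-5 = -15
  a_6 = -1·-15 + 1·10 = 25
  a_7 = -1·25 + 1·-15 = -40
  a_8 = -1·-40 + 1·25 = 65
  a_9 = -1·65 + 1·-40 = -105
  a_10 = -1·-105 + 1·65 = 170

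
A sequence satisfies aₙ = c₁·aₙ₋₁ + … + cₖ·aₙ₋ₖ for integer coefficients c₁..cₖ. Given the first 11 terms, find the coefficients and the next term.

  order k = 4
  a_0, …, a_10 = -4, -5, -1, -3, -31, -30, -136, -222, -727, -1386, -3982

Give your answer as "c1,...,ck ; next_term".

0,4,3,3 ; -8391

  a_4 = 0·-3 + 4·-1 + 3·-5 + 3·-4 = -31
  a_5 = 0·-31 + 4·-3 + 3·-1 + 3·-5 = -30
  a_6 = 0·-30 + 4·-31 + 3·-3 + 3·-1 = -136
  a_7 = 0·-136 + 4·-30 + 3·-31 + 3·-3 = -222
  a_8 = 0·-222 + 4·-136 + 3·-30 + 3·-31 = -727
  a_9 = 0·-727 + 4·-222 + 3·-136 + 3·-30 = -1386
  a_10 = 0·-1386 + 4·-727 + 3·-222 + 3·-136 = -3982
  a_11 = 0·-3982 + 4·-1386 + 3·-727 + 3·-222 = -8391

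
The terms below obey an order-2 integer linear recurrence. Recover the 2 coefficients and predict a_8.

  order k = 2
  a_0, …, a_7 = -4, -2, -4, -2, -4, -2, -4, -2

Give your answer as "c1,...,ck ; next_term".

  a_2 = 0·-2 + 1·-4 = -4
  a_3 = 0·-4 + 1·-2 = -2
  a_4 = 0·-2 + 1·-4 = -4
  a_5 = 0·-4 + 1·-2 = -2
  a_6 = 0·-2 + 1·-4 = -4
  a_7 = 0·-4 + 1·-2 = -2
  a_8 = 0·-2 + 1·-4 = -4

0,1 ; -4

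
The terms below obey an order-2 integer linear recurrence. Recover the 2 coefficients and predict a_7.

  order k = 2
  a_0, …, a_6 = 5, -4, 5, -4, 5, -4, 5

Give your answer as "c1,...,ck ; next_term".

0,1 ; -4

  a_2 = 0·-4 + 1·5 = 5
  a_3 = 0·5 + 1·-4 = -4
  a_4 = 0·-4 + 1·5 = 5
  a_5 = 0·5 + 1·-4 = -4
  a_6 = 0·-4 + 1·5 = 5
  a_7 = 0·5 + 1·-4 = -4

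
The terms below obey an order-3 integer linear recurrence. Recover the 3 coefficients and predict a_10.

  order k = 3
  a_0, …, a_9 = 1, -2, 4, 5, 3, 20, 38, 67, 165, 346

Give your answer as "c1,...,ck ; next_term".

  a_3 = 1·4 + 1·-2 + 3·1 = 5
  a_4 = 1·5 + 1·4 + 3·-2 = 3
  a_5 = 1·3 + 1·5 + 3·4 = 20
  a_6 = 1·20 + 1·3 + 3·5 = 38
  a_7 = 1·38 + 1·20 + 3·3 = 67
  a_8 = 1·67 + 1·38 + 3·20 = 165
  a_9 = 1·165 + 1·67 + 3·38 = 346
  a_10 = 1·346 + 1·165 + 3·67 = 712

1,1,3 ; 712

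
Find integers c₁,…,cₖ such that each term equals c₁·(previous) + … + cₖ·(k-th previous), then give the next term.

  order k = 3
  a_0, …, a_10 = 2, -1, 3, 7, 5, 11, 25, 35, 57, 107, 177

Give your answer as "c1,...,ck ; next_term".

  a_3 = 1·3 + 0·-1 + 2·2 = 7
  a_4 = 1·7 + 0·3 + 2·-1 = 5
  a_5 = 1·5 + 0·7 + 2·3 = 11
  a_6 = 1·11 + 0·5 + 2·7 = 25
  a_7 = 1·25 + 0·11 + 2·5 = 35
  a_8 = 1·35 + 0·25 + 2·11 = 57
  a_9 = 1·57 + 0·35 + 2·25 = 107
  a_10 = 1·107 + 0·57 + 2·35 = 177
  a_11 = 1·177 + 0·107 + 2·57 = 291

1,0,2 ; 291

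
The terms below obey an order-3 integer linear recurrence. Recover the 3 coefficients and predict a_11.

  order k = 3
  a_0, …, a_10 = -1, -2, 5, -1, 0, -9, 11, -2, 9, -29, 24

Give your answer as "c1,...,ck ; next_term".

-1,-1,-2 ; -13

  a_3 = -1·5 + -1·-2 + -2·-1 = -1
  a_4 = -1·-1 + -1·5 + -2·-2 = 0
  a_5 = -1·0 + -1·-1 + -2·5 = -9
  a_6 = -1·-9 + -1·0 + -2·-1 = 11
  a_7 = -1·11 + -1·-9 + -2·0 = -2
  a_8 = -1·-2 + -1·11 + -2·-9 = 9
  a_9 = -1·9 + -1·-2 + -2·11 = -29
  a_10 = -1·-29 + -1·9 + -2·-2 = 24
  a_11 = -1·24 + -1·-29 + -2·9 = -13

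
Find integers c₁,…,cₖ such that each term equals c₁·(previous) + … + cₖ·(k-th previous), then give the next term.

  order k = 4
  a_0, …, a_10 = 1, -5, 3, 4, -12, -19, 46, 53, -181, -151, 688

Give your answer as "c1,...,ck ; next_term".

  a_4 = 0·4 + -3·3 + 1·-5 + 2·1 = -12
  a_5 = 0·-12 + -3·4 + 1·3 + 2·-5 = -19
  a_6 = 0·-19 + -3·-12 + 1·4 + 2·3 = 46
  a_7 = 0·46 + -3·-19 + 1·-12 + 2·4 = 53
  a_8 = 0·53 + -3·46 + 1·-19 + 2·-12 = -181
  a_9 = 0·-181 + -3·53 + 1·46 + 2·-19 = -151
  a_10 = 0·-151 + -3·-181 + 1·53 + 2·46 = 688
  a_11 = 0·688 + -3·-151 + 1·-181 + 2·53 = 378

0,-3,1,2 ; 378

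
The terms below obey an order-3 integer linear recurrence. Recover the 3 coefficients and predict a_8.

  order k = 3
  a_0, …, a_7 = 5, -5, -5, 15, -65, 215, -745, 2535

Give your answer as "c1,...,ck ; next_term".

-3,2,2 ; -8665

  a_3 = -3·-5 + 2·-5 + 2·5 = 15
  a_4 = -3·15 + 2·-5 + 2·-5 = -65
  a_5 = -3·-65 + 2·15 + 2·-5 = 215
  a_6 = -3·215 + 2·-65 + 2·15 = -745
  a_7 = -3·-745 + 2·215 + 2·-65 = 2535
  a_8 = -3·2535 + 2·-745 + 2·215 = -8665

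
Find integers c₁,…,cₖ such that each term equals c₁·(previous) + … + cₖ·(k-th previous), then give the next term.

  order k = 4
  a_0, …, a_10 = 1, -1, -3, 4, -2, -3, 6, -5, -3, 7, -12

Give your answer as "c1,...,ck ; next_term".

1,1,2,-1 ; -6

  a_4 = 1·4 + 1·-3 + 2·-1 + -1·1 = -2
  a_5 = 1·-2 + 1·4 + 2·-3 + -1·-1 = -3
  a_6 = 1·-3 + 1·-2 + 2·4 + -1·-3 = 6
  a_7 = 1·6 + 1·-3 + 2·-2 + -1·4 = -5
  a_8 = 1·-5 + 1·6 + 2·-3 + -1·-2 = -3
  a_9 = 1·-3 + 1·-5 + 2·6 + -1·-3 = 7
  a_10 = 1·7 + 1·-3 + 2·-5 + -1·6 = -12
  a_11 = 1·-12 + 1·7 + 2·-3 + -1·-5 = -6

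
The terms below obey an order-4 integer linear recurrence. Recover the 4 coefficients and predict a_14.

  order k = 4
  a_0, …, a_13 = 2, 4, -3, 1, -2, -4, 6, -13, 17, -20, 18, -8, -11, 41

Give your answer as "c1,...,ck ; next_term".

  a_4 = -1·1 + 1·-3 + 1·4 + -1·2 = -2
  a_5 = -1·-2 + 1·1 + 1·-3 + -1·4 = -4
  a_6 = -1·-4 + 1·-2 + 1·1 + -1·-3 = 6
  a_7 = -1·6 + 1·-4 + 1·-2 + -1·1 = -13
  a_8 = -1·-13 + 1·6 + 1·-4 + -1·-2 = 17
  a_9 = -1·17 + 1·-13 + 1·6 + -1·-4 = -20
  a_10 = -1·-20 + 1·17 + 1·-13 + -1·6 = 18
  a_11 = -1·18 + 1·-20 + 1·17 + -1·-13 = -8
  a_12 = -1·-8 + 1·18 + 1·-20 + -1·17 = -11
  a_13 = -1·-11 + 1·-8 + 1·18 + -1·-20 = 41
  a_14 = -1·41 + 1·-11 + 1·-8 + -1·18 = -78

-1,1,1,-1 ; -78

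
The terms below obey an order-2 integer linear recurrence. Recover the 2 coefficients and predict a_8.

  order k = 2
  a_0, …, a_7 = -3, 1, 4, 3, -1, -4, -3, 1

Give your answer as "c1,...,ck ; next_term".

1,-1 ; 4

  a_2 = 1·1 + -1·-3 = 4
  a_3 = 1·4 + -1·1 = 3
  a_4 = 1·3 + -1·4 = -1
  a_5 = 1·-1 + -1·3 = -4
  a_6 = 1·-4 + -1·-1 = -3
  a_7 = 1·-3 + -1·-4 = 1
  a_8 = 1·1 + -1·-3 = 4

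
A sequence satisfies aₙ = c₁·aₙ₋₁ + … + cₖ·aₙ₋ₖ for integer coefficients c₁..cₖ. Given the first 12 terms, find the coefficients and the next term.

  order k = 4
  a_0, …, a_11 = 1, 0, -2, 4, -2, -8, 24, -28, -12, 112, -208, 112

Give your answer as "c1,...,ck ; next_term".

  a_4 = -2·4 + -2·-2 + 2·0 + 2·1 = -2
  a_5 = -2·-2 + -2·4 + 2·-2 + 2·0 = -8
  a_6 = -2·-8 + -2·-2 + 2·4 + 2·-2 = 24
  a_7 = -2·24 + -2·-8 + 2·-2 + 2·4 = -28
  a_8 = -2·-28 + -2·24 + 2·-8 + 2·-2 = -12
  a_9 = -2·-12 + -2·-28 + 2·24 + 2·-8 = 112
  a_10 = -2·112 + -2·-12 + 2·-28 + 2·24 = -208
  a_11 = -2·-208 + -2·112 + 2·-12 + 2·-28 = 112
  a_12 = -2·112 + -2·-208 + 2·112 + 2·-12 = 392

-2,-2,2,2 ; 392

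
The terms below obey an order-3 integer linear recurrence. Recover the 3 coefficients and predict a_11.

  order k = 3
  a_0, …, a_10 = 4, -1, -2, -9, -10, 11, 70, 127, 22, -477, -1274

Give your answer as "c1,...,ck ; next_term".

  a_3 = 2·-2 + -3·-1 + -2·4 = -9
  a_4 = 2·-9 + -3·-2 + -2·-1 = -10
  a_5 = 2·-10 + -3·-9 + -2·-2 = 11
  a_6 = 2·11 + -3·-10 + -2·-9 = 70
  a_7 = 2·70 + -3·11 + -2·-10 = 127
  a_8 = 2·127 + -3·70 + -2·11 = 22
  a_9 = 2·22 + -3·127 + -2·70 = -477
  a_10 = 2·-477 + -3·22 + -2·127 = -1274
  a_11 = 2·-1274 + -3·-477 + -2·22 = -1161

2,-3,-2 ; -1161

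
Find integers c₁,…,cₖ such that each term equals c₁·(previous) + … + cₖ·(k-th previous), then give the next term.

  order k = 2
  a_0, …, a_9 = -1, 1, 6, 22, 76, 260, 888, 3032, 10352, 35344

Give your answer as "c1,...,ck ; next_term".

4,-2 ; 120672

  a_2 = 4·1 + -2·-1 = 6
  a_3 = 4·6 + -2·1 = 22
  a_4 = 4·22 + -2·6 = 76
  a_5 = 4·76 + -2·22 = 260
  a_6 = 4·260 + -2·76 = 888
  a_7 = 4·888 + -2·260 = 3032
  a_8 = 4·3032 + -2·888 = 10352
  a_9 = 4·10352 + -2·3032 = 35344
  a_10 = 4·35344 + -2·10352 = 120672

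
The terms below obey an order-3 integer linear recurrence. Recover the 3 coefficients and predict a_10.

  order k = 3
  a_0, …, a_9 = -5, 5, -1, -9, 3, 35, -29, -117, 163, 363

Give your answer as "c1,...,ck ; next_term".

  a_3 = -1·-1 + -4·5 + -2·-5 = -9
  a_4 = -1·-9 + -4·-1 + -2·5 = 3
  a_5 = -1·3 + -4·-9 + -2·-1 = 35
  a_6 = -1·35 + -4·3 + -2·-9 = -29
  a_7 = -1·-29 + -4·35 + -2·3 = -117
  a_8 = -1·-117 + -4·-29 + -2·35 = 163
  a_9 = -1·163 + -4·-117 + -2·-29 = 363
  a_10 = -1·363 + -4·163 + -2·-117 = -781

-1,-4,-2 ; -781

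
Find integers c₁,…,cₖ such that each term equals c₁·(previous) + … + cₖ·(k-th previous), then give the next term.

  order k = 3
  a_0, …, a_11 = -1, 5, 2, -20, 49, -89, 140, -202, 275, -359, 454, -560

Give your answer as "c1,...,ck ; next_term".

-3,-3,-1 ; 677

  a_3 = -3·2 + -3·5 + -1·-1 = -20
  a_4 = -3·-20 + -3·2 + -1·5 = 49
  a_5 = -3·49 + -3·-20 + -1·2 = -89
  a_6 = -3·-89 + -3·49 + -1·-20 = 140
  a_7 = -3·140 + -3·-89 + -1·49 = -202
  a_8 = -3·-202 + -3·140 + -1·-89 = 275
  a_9 = -3·275 + -3·-202 + -1·140 = -359
  a_10 = -3·-359 + -3·275 + -1·-202 = 454
  a_11 = -3·454 + -3·-359 + -1·275 = -560
  a_12 = -3·-560 + -3·454 + -1·-359 = 677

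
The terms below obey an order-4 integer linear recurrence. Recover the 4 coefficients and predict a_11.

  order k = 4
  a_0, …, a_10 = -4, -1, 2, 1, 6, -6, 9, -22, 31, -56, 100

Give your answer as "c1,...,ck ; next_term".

-1,1,-1,-1 ; -165

  a_4 = -1·1 + 1·2 + -1·-1 + -1·-4 = 6
  a_5 = -1·6 + 1·1 + -1·2 + -1·-1 = -6
  a_6 = -1·-6 + 1·6 + -1·1 + -1·2 = 9
  a_7 = -1·9 + 1·-6 + -1·6 + -1·1 = -22
  a_8 = -1·-22 + 1·9 + -1·-6 + -1·6 = 31
  a_9 = -1·31 + 1·-22 + -1·9 + -1·-6 = -56
  a_10 = -1·-56 + 1·31 + -1·-22 + -1·9 = 100
  a_11 = -1·100 + 1·-56 + -1·31 + -1·-22 = -165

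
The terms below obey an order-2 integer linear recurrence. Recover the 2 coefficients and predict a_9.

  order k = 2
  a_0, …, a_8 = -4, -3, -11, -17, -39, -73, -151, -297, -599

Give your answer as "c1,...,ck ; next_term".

1,2 ; -1193

  a_2 = 1·-3 + 2·-4 = -11
  a_3 = 1·-11 + 2·-3 = -17
  a_4 = 1·-17 + 2·-11 = -39
  a_5 = 1·-39 + 2·-17 = -73
  a_6 = 1·-73 + 2·-39 = -151
  a_7 = 1·-151 + 2·-73 = -297
  a_8 = 1·-297 + 2·-151 = -599
  a_9 = 1·-599 + 2·-297 = -1193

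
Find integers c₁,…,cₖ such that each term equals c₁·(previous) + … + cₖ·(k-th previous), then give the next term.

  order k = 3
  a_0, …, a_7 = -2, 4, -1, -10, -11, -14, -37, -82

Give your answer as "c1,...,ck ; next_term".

2,-1,2 ; -155

  a_3 = 2·-1 + -1·4 + 2·-2 = -10
  a_4 = 2·-10 + -1·-1 + 2·4 = -11
  a_5 = 2·-11 + -1·-10 + 2·-1 = -14
  a_6 = 2·-14 + -1·-11 + 2·-10 = -37
  a_7 = 2·-37 + -1·-14 + 2·-11 = -82
  a_8 = 2·-82 + -1·-37 + 2·-14 = -155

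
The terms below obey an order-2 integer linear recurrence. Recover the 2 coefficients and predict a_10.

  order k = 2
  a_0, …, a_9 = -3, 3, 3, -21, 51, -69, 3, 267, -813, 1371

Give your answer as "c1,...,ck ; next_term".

  a_2 = -3·3 + -4·-3 = 3
  a_3 = -3·3 + -4·3 = -21
  a_4 = -3·-21 + -4·3 = 51
  a_5 = -3·51 + -4·-21 = -69
  a_6 = -3·-69 + -4·51 = 3
  a_7 = -3·3 + -4·-69 = 267
  a_8 = -3·267 + -4·3 = -813
  a_9 = -3·-813 + -4·267 = 1371
  a_10 = -3·1371 + -4·-813 = -861

-3,-4 ; -861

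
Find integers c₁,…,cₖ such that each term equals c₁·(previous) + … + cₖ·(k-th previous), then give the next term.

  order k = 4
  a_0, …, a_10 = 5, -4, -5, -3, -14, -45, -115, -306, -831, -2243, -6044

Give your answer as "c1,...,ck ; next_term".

  a_4 = 2·-3 + 1·-5 + 2·-4 + 1·5 = -14
  a_5 = 2·-14 + 1·-3 + 2·-5 + 1·-4 = -45
  a_6 = 2·-45 + 1·-14 + 2·-3 + 1·-5 = -115
  a_7 = 2·-115 + 1·-45 + 2·-14 + 1·-3 = -306
  a_8 = 2·-306 + 1·-115 + 2·-45 + 1·-14 = -831
  a_9 = 2·-831 + 1·-306 + 2·-115 + 1·-45 = -2243
  a_10 = 2·-2243 + 1·-831 + 2·-306 + 1·-115 = -6044
  a_11 = 2·-6044 + 1·-2243 + 2·-831 + 1·-306 = -16299

2,1,2,1 ; -16299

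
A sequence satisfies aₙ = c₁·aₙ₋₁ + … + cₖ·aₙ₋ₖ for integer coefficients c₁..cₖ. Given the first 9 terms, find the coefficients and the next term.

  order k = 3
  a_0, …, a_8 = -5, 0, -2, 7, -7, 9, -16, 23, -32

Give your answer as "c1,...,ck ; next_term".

-1,0,-1 ; 48

  a_3 = -1·-2 + 0·0 + -1·-5 = 7
  a_4 = -1·7 + 0·-2 + -1·0 = -7
  a_5 = -1·-7 + 0·7 + -1·-2 = 9
  a_6 = -1·9 + 0·-7 + -1·7 = -16
  a_7 = -1·-16 + 0·9 + -1·-7 = 23
  a_8 = -1·23 + 0·-16 + -1·9 = -32
  a_9 = -1·-32 + 0·23 + -1·-16 = 48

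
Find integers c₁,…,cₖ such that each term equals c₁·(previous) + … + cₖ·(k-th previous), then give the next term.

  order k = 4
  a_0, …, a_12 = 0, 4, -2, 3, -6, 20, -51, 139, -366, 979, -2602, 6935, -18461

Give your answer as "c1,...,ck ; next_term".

  a_4 = -2·3 + 2·-2 + 1·4 + 1·0 = -6
  a_5 = -2·-6 + 2·3 + 1·-2 + 1·4 = 20
  a_6 = -2·20 + 2·-6 + 1·3 + 1·-2 = -51
  a_7 = -2·-51 + 2·20 + 1·-6 + 1·3 = 139
  a_8 = -2·139 + 2·-51 + 1·20 + 1·-6 = -366
  a_9 = -2·-366 + 2·139 + 1·-51 + 1·20 = 979
  a_10 = -2·979 + 2·-366 + 1·139 + 1·-51 = -2602
  a_11 = -2·-2602 + 2·979 + 1·-366 + 1·139 = 6935
  a_12 = -2·6935 + 2·-2602 + 1·979 + 1·-366 = -18461
  a_13 = -2·-18461 + 2·6935 + 1·-2602 + 1·979 = 49169

-2,2,1,1 ; 49169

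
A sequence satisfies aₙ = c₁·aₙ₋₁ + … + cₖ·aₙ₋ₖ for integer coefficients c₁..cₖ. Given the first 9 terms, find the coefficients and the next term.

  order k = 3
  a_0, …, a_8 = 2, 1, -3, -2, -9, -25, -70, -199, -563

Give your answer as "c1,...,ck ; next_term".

2,2,1 ; -1594

  a_3 = 2·-3 + 2·1 + 1·2 = -2
  a_4 = 2·-2 + 2·-3 + 1·1 = -9
  a_5 = 2·-9 + 2·-2 + 1·-3 = -25
  a_6 = 2·-25 + 2·-9 + 1·-2 = -70
  a_7 = 2·-70 + 2·-25 + 1·-9 = -199
  a_8 = 2·-199 + 2·-70 + 1·-25 = -563
  a_9 = 2·-563 + 2·-199 + 1·-70 = -1594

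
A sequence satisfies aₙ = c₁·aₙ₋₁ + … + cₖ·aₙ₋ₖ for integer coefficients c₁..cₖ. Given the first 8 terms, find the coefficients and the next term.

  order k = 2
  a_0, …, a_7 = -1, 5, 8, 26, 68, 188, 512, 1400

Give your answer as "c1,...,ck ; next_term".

2,2 ; 3824

  a_2 = 2·5 + 2·-1 = 8
  a_3 = 2·8 + 2·5 = 26
  a_4 = 2·26 + 2·8 = 68
  a_5 = 2·68 + 2·26 = 188
  a_6 = 2·188 + 2·68 = 512
  a_7 = 2·512 + 2·188 = 1400
  a_8 = 2·1400 + 2·512 = 3824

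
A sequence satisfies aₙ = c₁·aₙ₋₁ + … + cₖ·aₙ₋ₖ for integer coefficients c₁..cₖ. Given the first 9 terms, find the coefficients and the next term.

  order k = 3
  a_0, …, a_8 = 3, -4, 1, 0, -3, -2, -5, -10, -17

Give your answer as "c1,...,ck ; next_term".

1,1,1 ; -32

  a_3 = 1·1 + 1·-4 + 1·3 = 0
  a_4 = 1·0 + 1·1 + 1·-4 = -3
  a_5 = 1·-3 + 1·0 + 1·1 = -2
  a_6 = 1·-2 + 1·-3 + 1·0 = -5
  a_7 = 1·-5 + 1·-2 + 1·-3 = -10
  a_8 = 1·-10 + 1·-5 + 1·-2 = -17
  a_9 = 1·-17 + 1·-10 + 1·-5 = -32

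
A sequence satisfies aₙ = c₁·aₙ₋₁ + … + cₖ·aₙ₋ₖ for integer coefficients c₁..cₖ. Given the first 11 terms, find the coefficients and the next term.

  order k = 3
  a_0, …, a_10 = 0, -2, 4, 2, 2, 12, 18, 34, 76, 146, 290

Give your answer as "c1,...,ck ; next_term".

1,1,2 ; 588

  a_3 = 1·4 + 1·-2 + 2·0 = 2
  a_4 = 1·2 + 1·4 + 2·-2 = 2
  a_5 = 1·2 + 1·2 + 2·4 = 12
  a_6 = 1·12 + 1·2 + 2·2 = 18
  a_7 = 1·18 + 1·12 + 2·2 = 34
  a_8 = 1·34 + 1·18 + 2·12 = 76
  a_9 = 1·76 + 1·34 + 2·18 = 146
  a_10 = 1·146 + 1·76 + 2·34 = 290
  a_11 = 1·290 + 1·146 + 2·76 = 588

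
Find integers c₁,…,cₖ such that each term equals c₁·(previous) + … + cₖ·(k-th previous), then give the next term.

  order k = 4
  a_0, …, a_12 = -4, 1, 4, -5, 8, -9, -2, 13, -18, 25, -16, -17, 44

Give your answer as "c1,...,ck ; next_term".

  a_4 = -1·-5 + -1·4 + -1·1 + -2·-4 = 8
  a_5 = -1·8 + -1·-5 + -1·4 + -2·1 = -9
  a_6 = -1·-9 + -1·8 + -1·-5 + -2·4 = -2
  a_7 = -1·-2 + -1·-9 + -1·8 + -2·-5 = 13
  a_8 = -1·13 + -1·-2 + -1·-9 + -2·8 = -18
  a_9 = -1·-18 + -1·13 + -1·-2 + -2·-9 = 25
  a_10 = -1·25 + -1·-18 + -1·13 + -2·-2 = -16
  a_11 = -1·-16 + -1·25 + -1·-18 + -2·13 = -17
  a_12 = -1·-17 + -1·-16 + -1·25 + -2·-18 = 44
  a_13 = -1·44 + -1·-17 + -1·-16 + -2·25 = -61

-1,-1,-1,-2 ; -61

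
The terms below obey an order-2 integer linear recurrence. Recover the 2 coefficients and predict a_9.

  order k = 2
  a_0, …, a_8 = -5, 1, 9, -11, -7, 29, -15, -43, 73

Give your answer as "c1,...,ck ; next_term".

  a_2 = -1·1 + -2·-5 = 9
  a_3 = -1·9 + -2·1 = -11
  a_4 = -1·-11 + -2·9 = -7
  a_5 = -1·-7 + -2·-11 = 29
  a_6 = -1·29 + -2·-7 = -15
  a_7 = -1·-15 + -2·29 = -43
  a_8 = -1·-43 + -2·-15 = 73
  a_9 = -1·73 + -2·-43 = 13

-1,-2 ; 13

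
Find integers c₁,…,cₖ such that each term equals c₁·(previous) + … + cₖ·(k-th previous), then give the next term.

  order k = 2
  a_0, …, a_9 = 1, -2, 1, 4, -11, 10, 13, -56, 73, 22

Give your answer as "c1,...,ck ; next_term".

  a_2 = -2·-2 + -3·1 = 1
  a_3 = -2·1 + -3·-2 = 4
  a_4 = -2·4 + -3·1 = -11
  a_5 = -2·-11 + -3·4 = 10
  a_6 = -2·10 + -3·-11 = 13
  a_7 = -2·13 + -3·10 = -56
  a_8 = -2·-56 + -3·13 = 73
  a_9 = -2·73 + -3·-56 = 22
  a_10 = -2·22 + -3·73 = -263

-2,-3 ; -263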